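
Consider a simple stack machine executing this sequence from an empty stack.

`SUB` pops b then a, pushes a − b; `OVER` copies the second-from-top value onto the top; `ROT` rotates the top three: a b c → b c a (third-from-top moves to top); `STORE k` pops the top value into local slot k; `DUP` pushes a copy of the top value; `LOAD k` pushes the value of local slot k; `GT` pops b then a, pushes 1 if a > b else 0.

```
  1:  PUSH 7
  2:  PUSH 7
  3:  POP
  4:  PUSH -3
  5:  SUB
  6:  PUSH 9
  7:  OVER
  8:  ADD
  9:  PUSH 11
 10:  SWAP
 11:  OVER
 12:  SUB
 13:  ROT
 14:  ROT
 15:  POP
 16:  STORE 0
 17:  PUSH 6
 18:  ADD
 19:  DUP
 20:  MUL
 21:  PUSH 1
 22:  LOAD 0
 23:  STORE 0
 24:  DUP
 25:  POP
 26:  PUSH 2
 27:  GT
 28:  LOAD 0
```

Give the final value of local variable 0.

PUSH 7  : 7
PUSH 7  : 7 7
POP     : 7
PUSH -3 : 7 -3
SUB     : 10
PUSH 9  : 10 9
OVER    : 10 9 10
ADD     : 10 19
PUSH 11 : 10 19 11
SWAP    : 10 11 19
OVER    : 10 11 19 11
SUB     : 10 11 8
ROT     : 11 8 10
ROT     : 8 10 11
POP     : 8 10
STORE 0 : 8
PUSH 6  : 8 6
ADD     : 14
DUP     : 14 14
MUL     : 196
PUSH 1  : 196 1
LOAD 0  : 196 1 10
STORE 0 : 196 1
DUP     : 196 1 1
POP     : 196 1
PUSH 2  : 196 1 2
GT      : 196 0
LOAD 0  : 196 0 10

10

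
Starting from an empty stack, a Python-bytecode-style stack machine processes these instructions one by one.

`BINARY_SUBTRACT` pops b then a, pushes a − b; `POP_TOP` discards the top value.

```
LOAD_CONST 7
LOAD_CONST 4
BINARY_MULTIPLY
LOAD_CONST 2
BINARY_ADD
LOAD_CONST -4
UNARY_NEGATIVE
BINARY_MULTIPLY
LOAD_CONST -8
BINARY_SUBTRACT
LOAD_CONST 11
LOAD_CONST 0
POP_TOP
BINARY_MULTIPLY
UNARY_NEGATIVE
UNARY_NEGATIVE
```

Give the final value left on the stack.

1408

LOAD_CONST 7    → 7
LOAD_CONST 4    → 7 4
BINARY_MULTIPLY → 28
LOAD_CONST 2    → 28 2
BINARY_ADD      → 30
LOAD_CONST -4   → 30 -4
UNARY_NEGATIVE  → 30 4
BINARY_MULTIPLY → 120
LOAD_CONST -8   → 120 -8
BINARY_SUBTRACT → 128
LOAD_CONST 11   → 128 11
LOAD_CONST 0    → 128 11 0
POP_TOP         → 128 11
BINARY_MULTIPLY → 1408
UNARY_NEGATIVE  → -1408
UNARY_NEGATIVE  → 1408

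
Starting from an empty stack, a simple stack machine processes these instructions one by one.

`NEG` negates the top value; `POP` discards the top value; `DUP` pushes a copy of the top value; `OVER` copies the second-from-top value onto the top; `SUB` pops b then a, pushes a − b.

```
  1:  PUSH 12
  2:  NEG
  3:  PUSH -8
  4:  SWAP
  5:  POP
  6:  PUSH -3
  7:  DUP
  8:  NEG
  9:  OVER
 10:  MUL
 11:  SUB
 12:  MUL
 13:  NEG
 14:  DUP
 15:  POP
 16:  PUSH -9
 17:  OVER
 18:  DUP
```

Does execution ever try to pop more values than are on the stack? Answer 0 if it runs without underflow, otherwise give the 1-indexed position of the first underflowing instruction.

PUSH 12 : 12
NEG     : -12
PUSH -8 : -12 -8
SWAP    : -8 -12
POP     : -8
PUSH -3 : -8 -3
DUP     : -8 -3 -3
NEG     : -8 -3 3
OVER    : -8 -3 3 -3
MUL     : -8 -3 -9
SUB     : -8 6
MUL     : -48
NEG     : 48
DUP     : 48 48
POP     : 48
PUSH -9 : 48 -9
OVER    : 48 -9 48
DUP     : 48 -9 48 48

0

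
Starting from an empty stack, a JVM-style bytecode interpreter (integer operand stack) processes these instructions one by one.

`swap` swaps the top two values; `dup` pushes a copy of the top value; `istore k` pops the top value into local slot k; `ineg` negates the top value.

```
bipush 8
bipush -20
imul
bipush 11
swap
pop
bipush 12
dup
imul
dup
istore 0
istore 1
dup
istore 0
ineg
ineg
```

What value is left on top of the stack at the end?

11

bipush 8   -> 8
bipush -20 -> 8 -20
imul       -> -160
bipush 11  -> -160 11
swap       -> 11 -160
pop        -> 11
bipush 12  -> 11 12
dup        -> 11 12 12
imul       -> 11 144
dup        -> 11 144 144
istore 0   -> 11 144
istore 1   -> 11
dup        -> 11 11
istore 0   -> 11
ineg       -> -11
ineg       -> 11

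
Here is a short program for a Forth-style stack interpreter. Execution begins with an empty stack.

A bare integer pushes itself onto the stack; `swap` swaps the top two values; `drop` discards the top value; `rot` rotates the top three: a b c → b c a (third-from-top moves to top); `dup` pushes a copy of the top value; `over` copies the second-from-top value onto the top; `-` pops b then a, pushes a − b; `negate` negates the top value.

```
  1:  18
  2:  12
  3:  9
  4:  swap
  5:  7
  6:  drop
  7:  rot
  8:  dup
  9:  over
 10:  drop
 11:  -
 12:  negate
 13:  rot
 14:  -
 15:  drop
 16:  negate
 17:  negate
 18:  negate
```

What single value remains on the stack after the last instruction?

-12

18      18
12      18 12
9       18 12 9
swap    18 9 12
7       18 9 12 7
drop    18 9 12
rot     9 12 18
dup     9 12 18 18
over    9 12 18 18 18
drop    9 12 18 18
-       9 12 0
negate  9 12 0
rot     12 0 9
-       12 -9
drop    12
negate  -12
negate  12
negate  -12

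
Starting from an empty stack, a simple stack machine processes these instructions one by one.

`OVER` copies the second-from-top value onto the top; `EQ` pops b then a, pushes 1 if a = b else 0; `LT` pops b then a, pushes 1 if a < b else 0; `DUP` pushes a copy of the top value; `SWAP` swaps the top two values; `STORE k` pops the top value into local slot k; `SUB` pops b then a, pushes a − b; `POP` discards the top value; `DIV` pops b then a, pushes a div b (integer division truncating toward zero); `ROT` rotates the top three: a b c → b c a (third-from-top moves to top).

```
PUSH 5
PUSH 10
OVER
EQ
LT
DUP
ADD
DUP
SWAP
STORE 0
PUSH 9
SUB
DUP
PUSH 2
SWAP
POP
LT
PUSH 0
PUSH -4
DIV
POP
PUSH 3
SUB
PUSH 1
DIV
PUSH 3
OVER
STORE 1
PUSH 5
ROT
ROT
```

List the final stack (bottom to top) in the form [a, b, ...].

[5, -2, 3]

PUSH 5  : [5]
PUSH 10 : [5, 10]
OVER    : [5, 10, 5]
EQ      : [5, 0]
LT      : [0]
DUP     : [0, 0]
ADD     : [0]
DUP     : [0, 0]
SWAP    : [0, 0]
STORE 0 : [0]
PUSH 9  : [0, 9]
SUB     : [-9]
DUP     : [-9, -9]
PUSH 2  : [-9, -9, 2]
SWAP    : [-9, 2, -9]
POP     : [-9, 2]
LT      : [1]
PUSH 0  : [1, 0]
PUSH -4 : [1, 0, -4]
DIV     : [1, 0]
POP     : [1]
PUSH 3  : [1, 3]
SUB     : [-2]
PUSH 1  : [-2, 1]
DIV     : [-2]
PUSH 3  : [-2, 3]
OVER    : [-2, 3, -2]
STORE 1 : [-2, 3]
PUSH 5  : [-2, 3, 5]
ROT     : [3, 5, -2]
ROT     : [5, -2, 3]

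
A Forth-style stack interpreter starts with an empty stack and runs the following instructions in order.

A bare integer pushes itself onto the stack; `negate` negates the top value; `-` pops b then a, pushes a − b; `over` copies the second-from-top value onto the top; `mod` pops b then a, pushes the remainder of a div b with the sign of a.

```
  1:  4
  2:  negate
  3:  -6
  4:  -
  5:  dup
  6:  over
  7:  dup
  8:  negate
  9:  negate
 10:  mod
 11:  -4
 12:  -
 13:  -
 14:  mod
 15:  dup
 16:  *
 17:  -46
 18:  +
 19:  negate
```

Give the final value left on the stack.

46

4       4
negate  -4
-6      -4 -6
-       2
dup     2 2
over    2 2 2
dup     2 2 2 2
negate  2 2 2 -2
negate  2 2 2 2
mod     2 2 0
-4      2 2 0 -4
-       2 2 4
-       2 -2
mod     0
dup     0 0
*       0
-46     0 -46
+       -46
negate  46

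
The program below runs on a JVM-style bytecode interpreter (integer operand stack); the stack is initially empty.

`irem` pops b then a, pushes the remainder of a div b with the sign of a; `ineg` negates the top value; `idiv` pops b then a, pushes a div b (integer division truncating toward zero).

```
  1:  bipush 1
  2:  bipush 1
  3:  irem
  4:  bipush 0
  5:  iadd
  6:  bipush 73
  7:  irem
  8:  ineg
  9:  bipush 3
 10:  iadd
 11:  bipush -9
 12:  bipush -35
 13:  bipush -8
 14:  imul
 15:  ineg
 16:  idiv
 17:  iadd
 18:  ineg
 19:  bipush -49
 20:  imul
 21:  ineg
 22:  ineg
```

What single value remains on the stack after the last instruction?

147

bipush 1    1
bipush 1    1 1
irem        0
bipush 0    0 0
iadd        0
bipush 73   0 73
irem        0
ineg        0
bipush 3    0 3
iadd        3
bipush -9   3 -9
bipush -35  3 -9 -35
bipush -8   3 -9 -35 -8
imul        3 -9 280
ineg        3 -9 -280
idiv        3 0
iadd        3
ineg        -3
bipush -49  -3 -49
imul        147
ineg        -147
ineg        147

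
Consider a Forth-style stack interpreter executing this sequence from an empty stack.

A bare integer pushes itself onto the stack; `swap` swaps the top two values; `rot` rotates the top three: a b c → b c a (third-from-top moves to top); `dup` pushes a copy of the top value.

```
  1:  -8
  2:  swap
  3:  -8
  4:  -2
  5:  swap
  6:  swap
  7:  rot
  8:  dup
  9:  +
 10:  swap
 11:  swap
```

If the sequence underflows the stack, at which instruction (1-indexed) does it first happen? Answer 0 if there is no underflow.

2

-8 -> -8
swap  — needs 2 operands, stack has 1 → underflow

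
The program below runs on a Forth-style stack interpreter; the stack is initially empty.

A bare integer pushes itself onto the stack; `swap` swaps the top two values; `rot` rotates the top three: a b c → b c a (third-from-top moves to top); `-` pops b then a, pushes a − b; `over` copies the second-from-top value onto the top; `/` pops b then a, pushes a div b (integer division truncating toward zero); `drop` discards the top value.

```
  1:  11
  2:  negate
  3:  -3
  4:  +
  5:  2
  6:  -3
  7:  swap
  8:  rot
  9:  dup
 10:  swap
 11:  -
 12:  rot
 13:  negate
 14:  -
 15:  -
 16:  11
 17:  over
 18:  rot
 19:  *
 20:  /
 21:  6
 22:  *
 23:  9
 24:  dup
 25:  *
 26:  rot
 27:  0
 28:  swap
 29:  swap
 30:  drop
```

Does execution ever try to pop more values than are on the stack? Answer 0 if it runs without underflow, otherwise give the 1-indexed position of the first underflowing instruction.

11     → [11]
negate → [-11]
-3     → [-11, -3]
+      → [-14]
2      → [-14, 2]
-3     → [-14, 2, -3]
swap   → [-14, -3, 2]
rot    → [-3, 2, -14]
dup    → [-3, 2, -14, -14]
swap   → [-3, 2, -14, -14]
-      → [-3, 2, 0]
rot    → [2, 0, -3]
negate → [2, 0, 3]
-      → [2, -3]
-      → [5]
11     → [5, 11]
over   → [5, 11, 5]
rot    → [11, 5, 5]
*      → [11, 25]
/      → [0]
6      → [0, 6]
*      → [0]
9      → [0, 9]
dup    → [0, 9, 9]
*      → [0, 81]
rot  — needs 3 operands, stack has 2 → underflow

26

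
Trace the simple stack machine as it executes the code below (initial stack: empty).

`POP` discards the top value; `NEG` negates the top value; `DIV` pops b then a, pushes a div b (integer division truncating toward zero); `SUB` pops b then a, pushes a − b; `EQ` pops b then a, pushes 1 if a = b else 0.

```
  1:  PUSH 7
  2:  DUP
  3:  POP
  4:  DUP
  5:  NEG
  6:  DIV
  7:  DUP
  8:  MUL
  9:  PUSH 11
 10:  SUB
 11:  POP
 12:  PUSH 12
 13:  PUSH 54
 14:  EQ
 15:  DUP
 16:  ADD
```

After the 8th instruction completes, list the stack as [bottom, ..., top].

PUSH 7 → 7
DUP    → 7 7
POP    → 7
DUP    → 7 7
NEG    → 7 -7
DIV    → -1
DUP    → -1 -1
MUL    → 1

[1]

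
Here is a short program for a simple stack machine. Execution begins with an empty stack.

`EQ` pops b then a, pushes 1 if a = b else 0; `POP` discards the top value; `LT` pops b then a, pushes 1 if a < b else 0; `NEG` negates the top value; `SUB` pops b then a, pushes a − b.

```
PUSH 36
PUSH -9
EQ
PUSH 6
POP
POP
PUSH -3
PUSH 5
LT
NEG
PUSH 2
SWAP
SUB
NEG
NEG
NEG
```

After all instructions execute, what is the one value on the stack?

-3

PUSH 36 : 36
PUSH -9 : 36 -9
EQ      : 0
PUSH 6  : 0 6
POP     : 0
POP     : (empty)
PUSH -3 : -3
PUSH 5  : -3 5
LT      : 1
NEG     : -1
PUSH 2  : -1 2
SWAP    : 2 -1
SUB     : 3
NEG     : -3
NEG     : 3
NEG     : -3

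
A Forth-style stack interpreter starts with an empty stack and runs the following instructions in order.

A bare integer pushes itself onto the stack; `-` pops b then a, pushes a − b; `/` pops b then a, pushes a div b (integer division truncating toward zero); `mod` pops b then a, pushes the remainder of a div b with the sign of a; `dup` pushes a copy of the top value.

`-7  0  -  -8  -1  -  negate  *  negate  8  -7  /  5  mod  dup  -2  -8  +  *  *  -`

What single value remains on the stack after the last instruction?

-7      -7
0       -7 0
-       -7
-8      -7 -8
-1      -7 -8 -1
-       -7 -7
negate  -7 7
*       -49
negate  49
8       49 8
-7      49 8 -7
/       49 -1
5       49 -1 5
mod     49 -1
dup     49 -1 -1
-2      49 -1 -1 -2
-8      49 -1 -1 -2 -8
+       49 -1 -1 -10
*       49 -1 10
*       49 -10
-       59

59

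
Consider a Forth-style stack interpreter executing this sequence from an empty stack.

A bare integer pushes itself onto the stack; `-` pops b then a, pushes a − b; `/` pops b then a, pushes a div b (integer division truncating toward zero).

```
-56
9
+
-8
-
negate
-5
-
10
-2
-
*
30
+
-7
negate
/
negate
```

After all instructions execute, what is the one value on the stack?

-79

-56    → [-56]
9      → [-56, 9]
+      → [-47]
-8     → [-47, -8]
-      → [-39]
negate → [39]
-5     → [39, -5]
-      → [44]
10     → [44, 10]
-2     → [44, 10, -2]
-      → [44, 12]
*      → [528]
30     → [528, 30]
+      → [558]
-7     → [558, -7]
negate → [558, 7]
/      → [79]
negate → [-79]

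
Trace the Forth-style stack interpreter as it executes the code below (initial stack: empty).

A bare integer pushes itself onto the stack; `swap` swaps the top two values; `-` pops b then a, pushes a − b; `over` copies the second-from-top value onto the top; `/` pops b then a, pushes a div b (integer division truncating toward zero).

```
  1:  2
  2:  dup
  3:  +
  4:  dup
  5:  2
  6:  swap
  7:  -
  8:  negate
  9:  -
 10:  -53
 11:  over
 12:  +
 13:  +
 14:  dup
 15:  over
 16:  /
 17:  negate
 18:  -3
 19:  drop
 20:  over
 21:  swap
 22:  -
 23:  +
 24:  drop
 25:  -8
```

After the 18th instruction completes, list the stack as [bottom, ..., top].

2      → 2
dup    → 2 2
+      → 4
dup    → 4 4
2      → 4 4 2
swap   → 4 2 4
-      → 4 -2
negate → 4 2
-      → 2
-53    → 2 -53
over   → 2 -53 2
+      → 2 -51
+      → -49
dup    → -49 -49
over   → -49 -49 -49
/      → -49 1
negate → -49 -1
-3     → -49 -1 -3

[-49, -1, -3]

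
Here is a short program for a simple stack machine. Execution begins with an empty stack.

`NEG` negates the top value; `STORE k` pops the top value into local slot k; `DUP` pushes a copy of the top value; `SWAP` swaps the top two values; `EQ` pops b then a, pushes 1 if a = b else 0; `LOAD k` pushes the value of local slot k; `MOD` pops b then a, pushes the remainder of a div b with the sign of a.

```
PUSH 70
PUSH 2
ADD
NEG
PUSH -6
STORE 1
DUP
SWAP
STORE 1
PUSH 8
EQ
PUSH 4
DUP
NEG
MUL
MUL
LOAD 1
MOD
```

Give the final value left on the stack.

PUSH 70  70
PUSH 2   70 2
ADD      72
NEG      -72
PUSH -6  -72 -6
STORE 1  -72
DUP      -72 -72
SWAP     -72 -72
STORE 1  -72
PUSH 8   -72 8
EQ       0
PUSH 4   0 4
DUP      0 4 4
NEG      0 4 -4
MUL      0 -16
MUL      0
LOAD 1   0 -72
MOD      0

0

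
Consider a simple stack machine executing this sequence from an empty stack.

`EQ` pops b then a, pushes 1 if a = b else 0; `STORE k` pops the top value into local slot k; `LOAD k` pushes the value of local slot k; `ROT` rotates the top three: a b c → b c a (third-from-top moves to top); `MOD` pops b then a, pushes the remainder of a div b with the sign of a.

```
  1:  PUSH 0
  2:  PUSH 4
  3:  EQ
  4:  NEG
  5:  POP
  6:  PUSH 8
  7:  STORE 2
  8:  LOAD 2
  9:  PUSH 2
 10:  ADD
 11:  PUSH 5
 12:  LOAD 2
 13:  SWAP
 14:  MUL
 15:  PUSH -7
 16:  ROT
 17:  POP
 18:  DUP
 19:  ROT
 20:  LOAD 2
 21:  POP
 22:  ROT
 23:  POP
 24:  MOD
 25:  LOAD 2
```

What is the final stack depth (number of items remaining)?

2

PUSH 0  -> 0
PUSH 4  -> 0 4
EQ      -> 0
NEG     -> 0
POP     -> (empty)
PUSH 8  -> 8
STORE 2 -> (empty)
LOAD 2  -> 8
PUSH 2  -> 8 2
ADD     -> 10
PUSH 5  -> 10 5
LOAD 2  -> 10 5 8
SWAP    -> 10 8 5
MUL     -> 10 40
PUSH -7 -> 10 40 -7
ROT     -> 40 -7 10
POP     -> 40 -7
DUP     -> 40 -7 -7
ROT     -> -7 -7 40
LOAD 2  -> -7 -7 40 8
POP     -> -7 -7 40
ROT     -> -7 40 -7
POP     -> -7 40
MOD     -> -7
LOAD 2  -> -7 8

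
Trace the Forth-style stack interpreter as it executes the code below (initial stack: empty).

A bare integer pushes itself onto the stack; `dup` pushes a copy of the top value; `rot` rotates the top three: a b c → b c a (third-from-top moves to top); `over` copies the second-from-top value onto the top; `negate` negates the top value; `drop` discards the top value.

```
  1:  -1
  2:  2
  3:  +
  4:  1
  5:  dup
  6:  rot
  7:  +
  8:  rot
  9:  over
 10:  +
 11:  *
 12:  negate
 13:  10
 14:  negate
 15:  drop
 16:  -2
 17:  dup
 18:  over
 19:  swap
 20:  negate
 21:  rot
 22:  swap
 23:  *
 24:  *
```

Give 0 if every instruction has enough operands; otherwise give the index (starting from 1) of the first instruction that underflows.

-1  -> [-1]
2   -> [-1, 2]
+   -> [1]
1   -> [1, 1]
dup -> [1, 1, 1]
rot -> [1, 1, 1]
+   -> [1, 2]
rot  — needs 3 operands, stack has 2 → underflow

8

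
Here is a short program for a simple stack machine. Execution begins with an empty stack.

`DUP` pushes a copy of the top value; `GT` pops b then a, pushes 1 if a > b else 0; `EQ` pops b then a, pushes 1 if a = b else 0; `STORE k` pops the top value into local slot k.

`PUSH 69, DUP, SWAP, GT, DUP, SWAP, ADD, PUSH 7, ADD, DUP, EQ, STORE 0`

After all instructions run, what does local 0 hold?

1

PUSH 69 -> 69
DUP     -> 69 69
SWAP    -> 69 69
GT      -> 0
DUP     -> 0 0
SWAP    -> 0 0
ADD     -> 0
PUSH 7  -> 0 7
ADD     -> 7
DUP     -> 7 7
EQ      -> 1
STORE 0 -> (empty)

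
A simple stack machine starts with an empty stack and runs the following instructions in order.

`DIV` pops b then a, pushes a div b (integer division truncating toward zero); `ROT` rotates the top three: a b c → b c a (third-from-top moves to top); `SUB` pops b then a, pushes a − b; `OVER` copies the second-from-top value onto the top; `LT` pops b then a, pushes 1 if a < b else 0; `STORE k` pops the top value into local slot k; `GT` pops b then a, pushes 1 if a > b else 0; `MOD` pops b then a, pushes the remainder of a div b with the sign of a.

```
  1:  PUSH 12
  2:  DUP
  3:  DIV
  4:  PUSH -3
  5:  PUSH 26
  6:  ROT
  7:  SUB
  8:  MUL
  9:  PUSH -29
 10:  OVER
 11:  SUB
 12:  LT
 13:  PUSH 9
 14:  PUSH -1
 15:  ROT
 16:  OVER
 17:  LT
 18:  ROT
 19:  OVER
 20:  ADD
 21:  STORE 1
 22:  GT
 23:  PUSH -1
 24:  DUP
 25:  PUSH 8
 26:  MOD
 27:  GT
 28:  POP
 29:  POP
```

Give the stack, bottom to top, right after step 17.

[9, -1, 0]

PUSH 12  -> 12
DUP      -> 12 12
DIV      -> 1
PUSH -3  -> 1 -3
PUSH 26  -> 1 -3 26
ROT      -> -3 26 1
SUB      -> -3 25
MUL      -> -75
PUSH -29 -> -75 -29
OVER     -> -75 -29 -75
SUB      -> -75 46
LT       -> 1
PUSH 9   -> 1 9
PUSH -1  -> 1 9 -1
ROT      -> 9 -1 1
OVER     -> 9 -1 1 -1
LT       -> 9 -1 0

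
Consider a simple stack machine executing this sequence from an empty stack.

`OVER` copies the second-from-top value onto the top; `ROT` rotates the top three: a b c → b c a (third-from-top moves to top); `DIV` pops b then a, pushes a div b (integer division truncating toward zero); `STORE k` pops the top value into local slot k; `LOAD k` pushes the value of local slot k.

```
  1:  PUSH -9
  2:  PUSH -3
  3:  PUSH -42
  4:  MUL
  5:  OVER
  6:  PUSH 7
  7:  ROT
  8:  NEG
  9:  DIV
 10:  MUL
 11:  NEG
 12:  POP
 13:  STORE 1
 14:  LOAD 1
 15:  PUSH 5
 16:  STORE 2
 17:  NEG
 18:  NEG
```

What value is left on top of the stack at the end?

PUSH -9  -> [-9]
PUSH -3  -> [-9, -3]
PUSH -42 -> [-9, -3, -42]
MUL      -> [-9, 126]
OVER     -> [-9, 126, -9]
PUSH 7   -> [-9, 126, -9, 7]
ROT      -> [-9, -9, 7, 126]
NEG      -> [-9, -9, 7, -126]
DIV      -> [-9, -9, 0]
MUL      -> [-9, 0]
NEG      -> [-9, 0]
POP      -> [-9]
STORE 1  -> []
LOAD 1   -> [-9]
PUSH 5   -> [-9, 5]
STORE 2  -> [-9]
NEG      -> [9]
NEG      -> [-9]

-9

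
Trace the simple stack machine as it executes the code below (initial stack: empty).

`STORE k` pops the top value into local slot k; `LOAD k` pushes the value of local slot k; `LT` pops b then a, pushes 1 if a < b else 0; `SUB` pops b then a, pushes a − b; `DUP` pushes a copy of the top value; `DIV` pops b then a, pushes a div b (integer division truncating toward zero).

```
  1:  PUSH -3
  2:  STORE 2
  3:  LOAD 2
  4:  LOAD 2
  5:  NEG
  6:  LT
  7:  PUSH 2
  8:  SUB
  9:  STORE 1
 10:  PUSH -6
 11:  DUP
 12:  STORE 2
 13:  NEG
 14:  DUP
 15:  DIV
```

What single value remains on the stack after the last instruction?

PUSH -3 -> -3
STORE 2 -> (empty)
LOAD 2  -> -3
LOAD 2  -> -3 -3
NEG     -> -3 3
LT      -> 1
PUSH 2  -> 1 2
SUB     -> -1
STORE 1 -> (empty)
PUSH -6 -> -6
DUP     -> -6 -6
STORE 2 -> -6
NEG     -> 6
DUP     -> 6 6
DIV     -> 1

1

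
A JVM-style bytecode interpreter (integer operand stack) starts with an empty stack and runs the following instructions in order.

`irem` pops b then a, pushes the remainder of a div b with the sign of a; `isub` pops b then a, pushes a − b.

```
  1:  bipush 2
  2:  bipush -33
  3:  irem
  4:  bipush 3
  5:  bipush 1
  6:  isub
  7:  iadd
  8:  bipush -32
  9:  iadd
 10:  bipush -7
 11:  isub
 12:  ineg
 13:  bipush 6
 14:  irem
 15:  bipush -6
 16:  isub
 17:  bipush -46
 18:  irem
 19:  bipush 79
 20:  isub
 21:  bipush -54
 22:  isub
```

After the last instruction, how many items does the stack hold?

1

bipush 2   -> [2]
bipush -33 -> [2, -33]
irem       -> [2]
bipush 3   -> [2, 3]
bipush 1   -> [2, 3, 1]
isub       -> [2, 2]
iadd       -> [4]
bipush -32 -> [4, -32]
iadd       -> [-28]
bipush -7  -> [-28, -7]
isub       -> [-21]
ineg       -> [21]
bipush 6   -> [21, 6]
irem       -> [3]
bipush -6  -> [3, -6]
isub       -> [9]
bipush -46 -> [9, -46]
irem       -> [9]
bipush 79  -> [9, 79]
isub       -> [-70]
bipush -54 -> [-70, -54]
isub       -> [-16]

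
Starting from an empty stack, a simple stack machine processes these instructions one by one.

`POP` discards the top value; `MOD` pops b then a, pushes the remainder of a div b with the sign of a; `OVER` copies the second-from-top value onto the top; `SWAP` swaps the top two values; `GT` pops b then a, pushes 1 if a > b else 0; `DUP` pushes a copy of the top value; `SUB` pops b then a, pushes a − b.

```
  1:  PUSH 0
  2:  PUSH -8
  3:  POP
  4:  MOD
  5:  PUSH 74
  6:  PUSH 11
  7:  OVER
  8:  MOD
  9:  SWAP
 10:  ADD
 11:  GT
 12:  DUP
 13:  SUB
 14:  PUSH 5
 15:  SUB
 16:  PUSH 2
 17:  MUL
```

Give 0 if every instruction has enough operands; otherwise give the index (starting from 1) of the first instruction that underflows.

PUSH 0  -> 0
PUSH -8 -> 0 -8
POP     -> 0
MOD  — needs 2 operands, stack has 1 → underflow

4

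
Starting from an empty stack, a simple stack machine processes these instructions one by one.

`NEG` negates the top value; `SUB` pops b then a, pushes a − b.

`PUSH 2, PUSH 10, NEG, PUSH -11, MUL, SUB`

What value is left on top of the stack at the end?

-108

PUSH 2   -> 2
PUSH 10  -> 2 10
NEG      -> 2 -10
PUSH -11 -> 2 -10 -11
MUL      -> 2 110
SUB      -> -108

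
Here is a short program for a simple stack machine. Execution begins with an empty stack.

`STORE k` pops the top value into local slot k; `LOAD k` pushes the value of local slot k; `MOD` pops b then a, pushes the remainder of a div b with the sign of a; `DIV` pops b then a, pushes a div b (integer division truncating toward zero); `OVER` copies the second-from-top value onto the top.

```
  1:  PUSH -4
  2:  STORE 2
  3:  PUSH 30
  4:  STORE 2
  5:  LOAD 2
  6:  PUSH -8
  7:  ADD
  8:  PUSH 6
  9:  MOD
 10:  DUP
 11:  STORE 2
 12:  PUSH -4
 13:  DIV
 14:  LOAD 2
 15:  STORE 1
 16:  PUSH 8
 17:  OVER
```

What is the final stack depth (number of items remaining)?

3

PUSH -4  [-4]
STORE 2  []
PUSH 30  [30]
STORE 2  []
LOAD 2   [30]
PUSH -8  [30, -8]
ADD      [22]
PUSH 6   [22, 6]
MOD      [4]
DUP      [4, 4]
STORE 2  [4]
PUSH -4  [4, -4]
DIV      [-1]
LOAD 2   [-1, 4]
STORE 1  [-1]
PUSH 8   [-1, 8]
OVER     [-1, 8, -1]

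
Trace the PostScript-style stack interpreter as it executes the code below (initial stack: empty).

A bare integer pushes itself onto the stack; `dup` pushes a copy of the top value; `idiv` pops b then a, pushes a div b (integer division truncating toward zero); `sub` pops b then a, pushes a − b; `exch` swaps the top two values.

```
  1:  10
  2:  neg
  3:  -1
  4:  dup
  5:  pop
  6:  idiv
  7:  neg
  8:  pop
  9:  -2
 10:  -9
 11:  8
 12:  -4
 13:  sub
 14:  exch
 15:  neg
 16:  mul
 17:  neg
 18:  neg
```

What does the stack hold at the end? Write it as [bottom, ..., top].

10   : 10
neg  : -10
-1   : -10 -1
dup  : -10 -1 -1
pop  : -10 -1
idiv : 10
neg  : -10
pop  : (empty)
-2   : -2
-9   : -2 -9
8    : -2 -9 8
-4   : -2 -9 8 -4
sub  : -2 -9 12
exch : -2 12 -9
neg  : -2 12 9
mul  : -2 108
neg  : -2 -108
neg  : -2 108

[-2, 108]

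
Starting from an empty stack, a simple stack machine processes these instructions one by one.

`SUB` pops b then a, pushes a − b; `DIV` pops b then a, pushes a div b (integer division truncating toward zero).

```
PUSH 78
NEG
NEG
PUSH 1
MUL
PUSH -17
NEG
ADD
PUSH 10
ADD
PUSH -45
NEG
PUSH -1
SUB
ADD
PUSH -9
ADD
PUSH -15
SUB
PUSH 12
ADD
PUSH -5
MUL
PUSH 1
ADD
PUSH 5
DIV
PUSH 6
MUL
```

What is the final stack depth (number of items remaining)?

PUSH 78   [78]
NEG       [-78]
NEG       [78]
PUSH 1    [78, 1]
MUL       [78]
PUSH -17  [78, -17]
NEG       [78, 17]
ADD       [95]
PUSH 10   [95, 10]
ADD       [105]
PUSH -45  [105, -45]
NEG       [105, 45]
PUSH -1   [105, 45, -1]
SUB       [105, 46]
ADD       [151]
PUSH -9   [151, -9]
ADD       [142]
PUSH -15  [142, -15]
SUB       [157]
PUSH 12   [157, 12]
ADD       [169]
PUSH -5   [169, -5]
MUL       [-845]
PUSH 1    [-845, 1]
ADD       [-844]
PUSH 5    [-844, 5]
DIV       [-168]
PUSH 6    [-168, 6]
MUL       [-1008]

1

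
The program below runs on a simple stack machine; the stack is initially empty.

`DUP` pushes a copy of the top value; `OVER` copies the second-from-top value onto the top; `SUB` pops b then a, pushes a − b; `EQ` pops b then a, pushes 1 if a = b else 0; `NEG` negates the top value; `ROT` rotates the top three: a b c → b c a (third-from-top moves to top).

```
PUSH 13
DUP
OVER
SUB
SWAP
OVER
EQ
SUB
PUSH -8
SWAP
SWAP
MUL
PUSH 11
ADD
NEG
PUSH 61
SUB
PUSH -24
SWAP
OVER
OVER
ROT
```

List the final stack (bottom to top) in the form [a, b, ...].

PUSH 13  -> 13
DUP      -> 13 13
OVER     -> 13 13 13
SUB      -> 13 0
SWAP     -> 0 13
OVER     -> 0 13 0
EQ       -> 0 0
SUB      -> 0
PUSH -8  -> 0 -8
SWAP     -> -8 0
SWAP     -> 0 -8
MUL      -> 0
PUSH 11  -> 0 11
ADD      -> 11
NEG      -> -11
PUSH 61  -> -11 61
SUB      -> -72
PUSH -24 -> -72 -24
SWAP     -> -24 -72
OVER     -> -24 -72 -24
OVER     -> -24 -72 -24 -72
ROT      -> -24 -24 -72 -72

[-24, -24, -72, -72]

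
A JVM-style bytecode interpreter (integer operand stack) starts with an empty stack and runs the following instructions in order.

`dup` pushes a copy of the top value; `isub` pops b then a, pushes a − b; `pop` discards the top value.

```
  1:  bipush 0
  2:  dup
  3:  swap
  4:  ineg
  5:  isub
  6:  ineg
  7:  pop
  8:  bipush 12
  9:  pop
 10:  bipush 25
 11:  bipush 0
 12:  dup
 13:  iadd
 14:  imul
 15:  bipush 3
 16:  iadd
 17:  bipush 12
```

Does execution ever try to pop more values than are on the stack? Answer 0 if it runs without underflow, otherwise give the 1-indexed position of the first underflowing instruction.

bipush 0  -> 0
dup       -> 0 0
swap      -> 0 0
ineg      -> 0 0
isub      -> 0
ineg      -> 0
pop       -> (empty)
bipush 12 -> 12
pop       -> (empty)
bipush 25 -> 25
bipush 0  -> 25 0
dup       -> 25 0 0
iadd      -> 25 0
imul      -> 0
bipush 3  -> 0 3
iadd      -> 3
bipush 12 -> 3 12

0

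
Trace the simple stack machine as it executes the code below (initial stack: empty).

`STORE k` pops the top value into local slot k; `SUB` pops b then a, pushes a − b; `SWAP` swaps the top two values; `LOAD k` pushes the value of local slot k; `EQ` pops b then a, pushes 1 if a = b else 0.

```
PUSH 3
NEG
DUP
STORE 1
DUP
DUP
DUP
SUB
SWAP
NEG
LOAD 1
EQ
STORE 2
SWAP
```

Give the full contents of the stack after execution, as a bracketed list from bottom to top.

PUSH 3   [3]
NEG      [-3]
DUP      [-3, -3]
STORE 1  [-3]
DUP      [-3, -3]
DUP      [-3, -3, -3]
DUP      [-3, -3, -3, -3]
SUB      [-3, -3, 0]
SWAP     [-3, 0, -3]
NEG      [-3, 0, 3]
LOAD 1   [-3, 0, 3, -3]
EQ       [-3, 0, 0]
STORE 2  [-3, 0]
SWAP     [0, -3]

[0, -3]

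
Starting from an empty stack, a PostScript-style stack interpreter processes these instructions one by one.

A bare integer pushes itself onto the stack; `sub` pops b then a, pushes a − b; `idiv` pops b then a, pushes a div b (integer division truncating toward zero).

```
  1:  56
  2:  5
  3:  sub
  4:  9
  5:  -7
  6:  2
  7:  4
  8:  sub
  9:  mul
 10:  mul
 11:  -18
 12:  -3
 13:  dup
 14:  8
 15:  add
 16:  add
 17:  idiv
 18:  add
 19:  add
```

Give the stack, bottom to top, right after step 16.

56  → 56
5   → 56 5
sub → 51
9   → 51 9
-7  → 51 9 -7
2   → 51 9 -7 2
4   → 51 9 -7 2 4
sub → 51 9 -7 -2
mul → 51 9 14
mul → 51 126
-18 → 51 126 -18
-3  → 51 126 -18 -3
dup → 51 126 -18 -3 -3
8   → 51 126 -18 -3 -3 8
add → 51 126 -18 -3 5
add → 51 126 -18 2

[51, 126, -18, 2]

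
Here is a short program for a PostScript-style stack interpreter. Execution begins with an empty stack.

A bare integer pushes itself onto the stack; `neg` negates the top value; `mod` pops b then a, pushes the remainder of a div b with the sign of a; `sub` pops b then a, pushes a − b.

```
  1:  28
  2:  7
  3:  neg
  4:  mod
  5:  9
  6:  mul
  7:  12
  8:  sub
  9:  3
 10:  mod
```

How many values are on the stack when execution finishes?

1

28   [28]
7    [28, 7]
neg  [28, -7]
mod  [0]
9    [0, 9]
mul  [0]
12   [0, 12]
sub  [-12]
3    [-12, 3]
mod  [0]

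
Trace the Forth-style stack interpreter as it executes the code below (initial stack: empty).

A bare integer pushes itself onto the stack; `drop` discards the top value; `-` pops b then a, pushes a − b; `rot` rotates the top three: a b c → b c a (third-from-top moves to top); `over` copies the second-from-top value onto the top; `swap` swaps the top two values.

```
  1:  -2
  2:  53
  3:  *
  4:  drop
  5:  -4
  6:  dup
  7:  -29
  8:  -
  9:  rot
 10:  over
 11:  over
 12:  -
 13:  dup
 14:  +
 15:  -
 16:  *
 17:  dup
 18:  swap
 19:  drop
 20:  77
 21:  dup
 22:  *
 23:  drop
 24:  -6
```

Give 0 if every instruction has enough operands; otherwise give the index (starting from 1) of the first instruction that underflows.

9

-2   : [-2]
53   : [-2, 53]
*    : [-106]
drop : []
-4   : [-4]
dup  : [-4, -4]
-29  : [-4, -4, -29]
-    : [-4, 25]
rot  — needs 3 operands, stack has 2 → underflow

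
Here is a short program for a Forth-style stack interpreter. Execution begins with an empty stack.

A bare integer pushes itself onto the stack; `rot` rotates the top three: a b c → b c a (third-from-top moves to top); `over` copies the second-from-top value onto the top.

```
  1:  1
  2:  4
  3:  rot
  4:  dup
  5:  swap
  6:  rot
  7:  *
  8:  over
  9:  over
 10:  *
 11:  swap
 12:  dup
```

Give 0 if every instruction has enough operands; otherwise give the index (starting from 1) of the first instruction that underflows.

3

1  1
4  1 4
rot  — needs 3 operands, stack has 2 → underflow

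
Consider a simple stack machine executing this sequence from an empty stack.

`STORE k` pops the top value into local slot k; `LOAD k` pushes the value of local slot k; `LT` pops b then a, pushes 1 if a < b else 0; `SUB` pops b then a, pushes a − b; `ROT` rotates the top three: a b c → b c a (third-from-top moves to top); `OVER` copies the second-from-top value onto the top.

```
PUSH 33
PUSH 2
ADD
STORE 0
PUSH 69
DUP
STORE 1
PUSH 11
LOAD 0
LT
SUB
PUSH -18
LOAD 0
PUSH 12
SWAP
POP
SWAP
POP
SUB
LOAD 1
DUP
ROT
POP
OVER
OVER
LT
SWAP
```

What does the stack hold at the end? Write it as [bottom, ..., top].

[69, 0, 69]

PUSH 33  → [33]
PUSH 2   → [33, 2]
ADD      → [35]
STORE 0  → []
PUSH 69  → [69]
DUP      → [69, 69]
STORE 1  → [69]
PUSH 11  → [69, 11]
LOAD 0   → [69, 11, 35]
LT       → [69, 1]
SUB      → [68]
PUSH -18 → [68, -18]
LOAD 0   → [68, -18, 35]
PUSH 12  → [68, -18, 35, 12]
SWAP     → [68, -18, 12, 35]
POP      → [68, -18, 12]
SWAP     → [68, 12, -18]
POP      → [68, 12]
SUB      → [56]
LOAD 1   → [56, 69]
DUP      → [56, 69, 69]
ROT      → [69, 69, 56]
POP      → [69, 69]
OVER     → [69, 69, 69]
OVER     → [69, 69, 69, 69]
LT       → [69, 69, 0]
SWAP     → [69, 0, 69]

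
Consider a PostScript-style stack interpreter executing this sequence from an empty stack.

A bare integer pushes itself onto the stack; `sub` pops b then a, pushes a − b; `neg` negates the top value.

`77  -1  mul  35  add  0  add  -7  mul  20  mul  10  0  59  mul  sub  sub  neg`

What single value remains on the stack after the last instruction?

-5870

77  -> [77]
-1  -> [77, -1]
mul -> [-77]
35  -> [-77, 35]
add -> [-42]
0   -> [-42, 0]
add -> [-42]
-7  -> [-42, -7]
mul -> [294]
20  -> [294, 20]
mul -> [5880]
10  -> [5880, 10]
0   -> [5880, 10, 0]
59  -> [5880, 10, 0, 59]
mul -> [5880, 10, 0]
sub -> [5880, 10]
sub -> [5870]
neg -> [-5870]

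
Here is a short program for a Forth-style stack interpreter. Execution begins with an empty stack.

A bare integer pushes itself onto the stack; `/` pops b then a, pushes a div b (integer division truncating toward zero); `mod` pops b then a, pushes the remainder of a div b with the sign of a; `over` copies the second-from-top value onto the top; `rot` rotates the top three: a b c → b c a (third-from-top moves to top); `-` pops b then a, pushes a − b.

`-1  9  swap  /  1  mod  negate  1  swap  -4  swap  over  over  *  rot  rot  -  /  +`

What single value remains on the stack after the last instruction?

1

-1      [-1]
9       [-1, 9]
swap    [9, -1]
/       [-9]
1       [-9, 1]
mod     [0]
negate  [0]
1       [0, 1]
swap    [1, 0]
-4      [1, 0, -4]
swap    [1, -4, 0]
over    [1, -4, 0, -4]
over    [1, -4, 0, -4, 0]
*       [1, -4, 0, 0]
rot     [1, 0, 0, -4]
rot     [1, 0, -4, 0]
-       [1, 0, -4]
/       [1, 0]
+       [1]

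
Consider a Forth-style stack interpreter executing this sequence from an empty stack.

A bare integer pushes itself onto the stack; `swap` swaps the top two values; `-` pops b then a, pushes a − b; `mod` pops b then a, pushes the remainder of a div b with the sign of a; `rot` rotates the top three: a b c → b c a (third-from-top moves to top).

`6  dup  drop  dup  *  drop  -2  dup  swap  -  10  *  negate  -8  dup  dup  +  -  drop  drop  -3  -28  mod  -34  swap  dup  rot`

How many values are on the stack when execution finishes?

6      → [6]
dup    → [6, 6]
drop   → [6]
dup    → [6, 6]
*      → [36]
drop   → []
-2     → [-2]
dup    → [-2, -2]
swap   → [-2, -2]
-      → [0]
10     → [0, 10]
*      → [0]
negate → [0]
-8     → [0, -8]
dup    → [0, -8, -8]
dup    → [0, -8, -8, -8]
+      → [0, -8, -16]
-      → [0, 8]
drop   → [0]
drop   → []
-3     → [-3]
-28    → [-3, -28]
mod    → [-3]
-34    → [-3, -34]
swap   → [-34, -3]
dup    → [-34, -3, -3]
rot    → [-3, -3, -34]

3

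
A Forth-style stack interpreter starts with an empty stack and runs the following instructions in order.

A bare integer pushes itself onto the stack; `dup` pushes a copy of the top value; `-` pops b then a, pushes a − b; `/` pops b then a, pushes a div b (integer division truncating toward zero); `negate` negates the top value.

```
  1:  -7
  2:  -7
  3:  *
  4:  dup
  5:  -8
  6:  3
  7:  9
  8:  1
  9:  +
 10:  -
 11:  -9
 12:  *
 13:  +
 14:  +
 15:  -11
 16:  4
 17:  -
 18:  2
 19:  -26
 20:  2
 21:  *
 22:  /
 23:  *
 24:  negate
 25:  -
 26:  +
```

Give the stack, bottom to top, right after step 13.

-7  : [-7]
-7  : [-7, -7]
*   : [49]
dup : [49, 49]
-8  : [49, 49, -8]
3   : [49, 49, -8, 3]
9   : [49, 49, -8, 3, 9]
1   : [49, 49, -8, 3, 9, 1]
+   : [49, 49, -8, 3, 10]
-   : [49, 49, -8, -7]
-9  : [49, 49, -8, -7, -9]
*   : [49, 49, -8, 63]
+   : [49, 49, 55]

[49, 49, 55]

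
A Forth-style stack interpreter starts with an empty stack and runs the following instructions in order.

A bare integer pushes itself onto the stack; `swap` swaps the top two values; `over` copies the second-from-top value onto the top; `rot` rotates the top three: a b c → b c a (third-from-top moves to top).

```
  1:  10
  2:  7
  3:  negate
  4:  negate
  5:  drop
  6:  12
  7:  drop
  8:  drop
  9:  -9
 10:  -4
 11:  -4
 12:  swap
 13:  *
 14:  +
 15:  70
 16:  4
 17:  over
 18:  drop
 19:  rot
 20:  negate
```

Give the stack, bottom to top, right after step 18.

10     -> [10]
7      -> [10, 7]
negate -> [10, -7]
negate -> [10, 7]
drop   -> [10]
12     -> [10, 12]
drop   -> [10]
drop   -> []
-9     -> [-9]
-4     -> [-9, -4]
-4     -> [-9, -4, -4]
swap   -> [-9, -4, -4]
*      -> [-9, 16]
+      -> [7]
70     -> [7, 70]
4      -> [7, 70, 4]
over   -> [7, 70, 4, 70]
drop   -> [7, 70, 4]

[7, 70, 4]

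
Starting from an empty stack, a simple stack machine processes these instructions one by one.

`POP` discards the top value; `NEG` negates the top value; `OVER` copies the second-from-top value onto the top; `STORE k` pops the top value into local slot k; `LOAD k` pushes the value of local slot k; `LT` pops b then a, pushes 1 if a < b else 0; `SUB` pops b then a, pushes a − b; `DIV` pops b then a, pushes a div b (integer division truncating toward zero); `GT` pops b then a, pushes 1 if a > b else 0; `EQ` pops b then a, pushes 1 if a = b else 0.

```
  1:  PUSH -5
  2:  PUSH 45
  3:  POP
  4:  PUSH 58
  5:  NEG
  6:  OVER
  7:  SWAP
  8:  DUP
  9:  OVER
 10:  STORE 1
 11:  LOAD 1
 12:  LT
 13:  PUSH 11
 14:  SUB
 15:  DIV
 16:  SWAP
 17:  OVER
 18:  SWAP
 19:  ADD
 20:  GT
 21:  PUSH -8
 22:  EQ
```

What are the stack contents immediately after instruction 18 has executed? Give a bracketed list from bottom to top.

[-5, 5, 5, -5]

PUSH -5 : -5
PUSH 45 : -5 45
POP     : -5
PUSH 58 : -5 58
NEG     : -5 -58
OVER    : -5 -58 -5
SWAP    : -5 -5 -58
DUP     : -5 -5 -58 -58
OVER    : -5 -5 -58 -58 -58
STORE 1 : -5 -5 -58 -58
LOAD 1  : -5 -5 -58 -58 -58
LT      : -5 -5 -58 0
PUSH 11 : -5 -5 -58 0 11
SUB     : -5 -5 -58 -11
DIV     : -5 -5 5
SWAP    : -5 5 -5
OVER    : -5 5 -5 5
SWAP    : -5 5 5 -5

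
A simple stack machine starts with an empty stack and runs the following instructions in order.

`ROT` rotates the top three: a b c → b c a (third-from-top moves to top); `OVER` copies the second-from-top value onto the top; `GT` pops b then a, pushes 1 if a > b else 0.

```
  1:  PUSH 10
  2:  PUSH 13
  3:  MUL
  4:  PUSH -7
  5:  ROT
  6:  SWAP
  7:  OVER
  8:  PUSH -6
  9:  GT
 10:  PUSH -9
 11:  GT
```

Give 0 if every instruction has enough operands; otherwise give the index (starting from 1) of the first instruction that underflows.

PUSH 10 : 10
PUSH 13 : 10 13
MUL     : 130
PUSH -7 : 130 -7
ROT  — needs 3 operands, stack has 2 → underflow

5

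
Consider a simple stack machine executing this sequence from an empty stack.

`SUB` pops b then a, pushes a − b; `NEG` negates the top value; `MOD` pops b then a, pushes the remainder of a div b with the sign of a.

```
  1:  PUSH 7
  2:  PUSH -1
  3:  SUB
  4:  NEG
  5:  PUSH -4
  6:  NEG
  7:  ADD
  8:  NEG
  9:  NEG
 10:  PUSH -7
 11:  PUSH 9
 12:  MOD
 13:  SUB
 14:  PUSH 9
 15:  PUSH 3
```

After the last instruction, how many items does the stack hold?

3

PUSH 7  → 7
PUSH -1 → 7 -1
SUB     → 8
NEG     → -8
PUSH -4 → -8 -4
NEG     → -8 4
ADD     → -4
NEG     → 4
NEG     → -4
PUSH -7 → -4 -7
PUSH 9  → -4 -7 9
MOD     → -4 -7
SUB     → 3
PUSH 9  → 3 9
PUSH 3  → 3 9 3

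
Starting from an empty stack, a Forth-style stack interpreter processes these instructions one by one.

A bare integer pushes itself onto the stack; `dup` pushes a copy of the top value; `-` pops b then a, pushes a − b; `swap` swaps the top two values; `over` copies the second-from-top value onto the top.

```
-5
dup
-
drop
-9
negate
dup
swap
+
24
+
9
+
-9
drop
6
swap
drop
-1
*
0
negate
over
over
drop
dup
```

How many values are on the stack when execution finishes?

-5      [-5]
dup     [-5, -5]
-       [0]
drop    []
-9      [-9]
negate  [9]
dup     [9, 9]
swap    [9, 9]
+       [18]
24      [18, 24]
+       [42]
9       [42, 9]
+       [51]
-9      [51, -9]
drop    [51]
6       [51, 6]
swap    [6, 51]
drop    [6]
-1      [6, -1]
*       [-6]
0       [-6, 0]
negate  [-6, 0]
over    [-6, 0, -6]
over    [-6, 0, -6, 0]
drop    [-6, 0, -6]
dup     [-6, 0, -6, -6]

4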